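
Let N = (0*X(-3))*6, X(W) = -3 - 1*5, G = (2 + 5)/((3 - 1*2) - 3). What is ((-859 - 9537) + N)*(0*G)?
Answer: 0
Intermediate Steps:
G = -7/2 (G = 7/((3 - 2) - 3) = 7/(1 - 3) = 7/(-2) = 7*(-1/2) = -7/2 ≈ -3.5000)
X(W) = -8 (X(W) = -3 - 5 = -8)
N = 0 (N = (0*(-8))*6 = 0*6 = 0)
((-859 - 9537) + N)*(0*G) = ((-859 - 9537) + 0)*(0*(-7/2)) = (-10396 + 0)*0 = -10396*0 = 0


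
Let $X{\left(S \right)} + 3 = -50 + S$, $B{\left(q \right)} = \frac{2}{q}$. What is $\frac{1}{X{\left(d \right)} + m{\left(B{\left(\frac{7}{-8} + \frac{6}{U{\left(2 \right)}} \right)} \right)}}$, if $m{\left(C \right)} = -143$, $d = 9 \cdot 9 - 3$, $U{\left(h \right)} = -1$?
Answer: $- \frac{1}{118} \approx -0.0084746$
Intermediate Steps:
$d = 78$ ($d = 81 - 3 = 78$)
$X{\left(S \right)} = -53 + S$ ($X{\left(S \right)} = -3 + \left(-50 + S\right) = -53 + S$)
$\frac{1}{X{\left(d \right)} + m{\left(B{\left(\frac{7}{-8} + \frac{6}{U{\left(2 \right)}} \right)} \right)}} = \frac{1}{\left(-53 + 78\right) - 143} = \frac{1}{25 - 143} = \frac{1}{-118} = - \frac{1}{118}$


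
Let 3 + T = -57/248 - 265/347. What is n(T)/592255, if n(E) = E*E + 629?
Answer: 4776251507433/4386024437471680 ≈ 0.0010890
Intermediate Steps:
T = -343667/86056 (T = -3 + (-57/248 - 265/347) = -3 - 85499/86056 = -343667/86056 ≈ -3.9935)
n(E) = 629 + E² (n(E) = E² + 629 = 629 + E²)
n(T)/592255 = (629 + (-343667/86056)²)/592255 = (629 + 118107006889/7405635136)*(1/592255) = (4776251507433/7405635136)*(1/592255) = 4776251507433/4386024437471680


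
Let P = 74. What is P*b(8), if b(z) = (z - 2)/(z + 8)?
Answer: 111/4 ≈ 27.750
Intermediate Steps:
b(z) = (-2 + z)/(8 + z)
P*b(8) = 74*((-2 + 8)/(8 + 8)) = 74*(6/16) = 74*((1/16)*6) = 74*(3/8) = 111/4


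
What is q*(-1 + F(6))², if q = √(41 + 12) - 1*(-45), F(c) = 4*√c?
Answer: (1 - 4*√6)²*(45 + √53) ≈ 4046.7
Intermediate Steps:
q = 45 + √53 (q = √53 + 45 = 45 + √53 ≈ 52.280)
q*(-1 + F(6))² = (45 + √53)*(-1 + 4*√6)² = (-1 + 4*√6)²*(45 + √53)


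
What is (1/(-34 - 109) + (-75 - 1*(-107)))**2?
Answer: 20930625/20449 ≈ 1023.6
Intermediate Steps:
(1/(-34 - 109) + (-75 - 1*(-107)))**2 = (1/(-143) + (-75 + 107))**2 = (-1/143 + 32)**2 = (4575/143)**2 = 20930625/20449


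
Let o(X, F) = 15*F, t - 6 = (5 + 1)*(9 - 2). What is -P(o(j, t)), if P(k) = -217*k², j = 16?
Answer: 112492800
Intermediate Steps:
t = 48 (t = 6 + (5 + 1)*(9 - 2) = 6 + 6*7 = 6 + 42 = 48)
-P(o(j, t)) = -(-217)*(15*48)² = -(-217)*720² = -(-217)*518400 = -1*(-112492800) = 112492800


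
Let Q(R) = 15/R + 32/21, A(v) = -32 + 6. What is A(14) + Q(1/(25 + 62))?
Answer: 26891/21 ≈ 1280.5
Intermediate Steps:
A(v) = -26
Q(R) = 32/21 + 15/R (Q(R) = 15/R + 32*(1/21) = 15/R + 32/21 = 32/21 + 15/R)
A(14) + Q(1/(25 + 62)) = -26 + (32/21 + 15/(1/(25 + 62))) = -26 + (32/21 + 15/(1/87)) = -26 + (32/21 + 15*87) = -26 + (32/21 + 1305) = -26 + 27437/21 = 26891/21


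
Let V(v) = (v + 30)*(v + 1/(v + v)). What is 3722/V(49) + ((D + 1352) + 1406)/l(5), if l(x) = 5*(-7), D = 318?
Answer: -1154381752/13280295 ≈ -86.924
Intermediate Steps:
V(v) = (30 + v)*(v + 1/(2*v))
l(x) = -35
3722/V(49) + ((D + 1352) + 1406)/l(5) = 3722/(½ + 49² + 15/49 + 30*49) + ((318 + 1352) + 1406)/(-35) = 3722/(½ + 2401 + 15*(1/49) + 1470) + (1670 + 1406)*(-1/35) = 3722/(½ + 2401 + 15/49 + 1470) + 3076*(-1/35) = 3722/(379437/98) - 3076/35 = 3722*(98/379437) - 3076/35 = 364756/379437 - 3076/35 = -1154381752/13280295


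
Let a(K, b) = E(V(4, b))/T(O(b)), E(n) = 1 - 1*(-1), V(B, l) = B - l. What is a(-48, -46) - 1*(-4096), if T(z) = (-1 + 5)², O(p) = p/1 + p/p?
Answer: 32769/8 ≈ 4096.1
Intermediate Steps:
O(p) = 1 + p (O(p) = p*1 + 1 = p + 1 = 1 + p)
E(n) = 2 (E(n) = 1 + 1 = 2)
T(z) = 16 (T(z) = 4² = 16)
a(K, b) = ⅛ (a(K, b) = 2/16 = 2*(1/16) = ⅛)
a(-48, -46) - 1*(-4096) = ⅛ - 1*(-4096) = ⅛ + 4096 = 32769/8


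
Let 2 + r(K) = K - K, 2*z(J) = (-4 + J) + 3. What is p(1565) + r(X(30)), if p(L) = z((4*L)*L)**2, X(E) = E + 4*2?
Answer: 95979230016193/4 ≈ 2.3995e+13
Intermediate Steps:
X(E) = 8 + E (X(E) = E + 8 = 8 + E)
z(J) = -1/2 + J/2 (z(J) = ((-4 + J) + 3)/2 = (-1 + J)/2 = -1/2 + J/2)
r(K) = -2 (r(K) = -2 + (K - K) = -2 + 0 = -2)
p(L) = (-1/2 + 2*L**2)**2 (p(L) = (-1/2 + ((4*L)*L)/2)**2 = (-1/2 + (4*L**2)/2)**2 = (-1/2 + 2*L**2)**2)
p(1565) + r(X(30)) = (-1 + 4*1565**2)**2/4 - 2 = (-1 + 4*2449225)**2/4 - 2 = (-1 + 9796900)**2/4 - 2 = (1/4)*9796899**2 - 2 = (1/4)*95979230016201 - 2 = 95979230016201/4 - 2 = 95979230016193/4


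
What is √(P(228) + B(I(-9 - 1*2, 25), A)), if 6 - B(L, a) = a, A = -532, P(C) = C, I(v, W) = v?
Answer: √766 ≈ 27.677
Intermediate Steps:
B(L, a) = 6 - a
√(P(228) + B(I(-9 - 1*2, 25), A)) = √(228 + (6 - 1*(-532))) = √(228 + (6 + 532)) = √(228 + 538) = √766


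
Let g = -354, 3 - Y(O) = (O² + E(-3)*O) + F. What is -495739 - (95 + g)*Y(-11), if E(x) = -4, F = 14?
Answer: -541323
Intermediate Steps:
Y(O) = -11 - O² + 4*O (Y(O) = 3 - ((O² - 4*O) + 14) = 3 - (14 + O² - 4*O) = 3 + (-14 - O² + 4*O) = -11 - O² + 4*O)
-495739 - (95 + g)*Y(-11) = -495739 - (95 - 354)*(-11 - 1*(-11)² + 4*(-11)) = -495739 - (-259)*(-11 - 1*121 - 44) = -495739 - (-259)*(-11 - 121 - 44) = -495739 - (-259)*(-176) = -495739 - 1*45584 = -495739 - 45584 = -541323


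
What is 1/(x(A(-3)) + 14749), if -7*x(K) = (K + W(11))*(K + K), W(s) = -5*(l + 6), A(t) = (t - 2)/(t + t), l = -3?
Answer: 126/1858799 ≈ 6.7786e-5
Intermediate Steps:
A(t) = (-2 + t)/(2*t) (A(t) = (-2 + t)/((2*t)) = (-2 + t)*(1/(2*t)) = (-2 + t)/(2*t))
W(s) = -15 (W(s) = -5*(-3 + 6) = -5*3 = -15)
x(K) = -2*K*(-15 + K)/7 (x(K) = -(K - 15)*(K + K)/7 = -(-15 + K)*2*K/7 = -2*K*(-15 + K)/7)
1/(x(A(-3)) + 14749) = 1/(2*((½)*(-2 - 3)/(-3))*(15 - (-2 - 3)/(2*(-3)))/7 + 14749) = 1/(2*((½)*(-⅓)*(-5))*(15 - (-1)*(-5)/(2*3))/7 + 14749) = 1/((2/7)*(⅚)*(15 - 1*⅚) + 14749) = 1/((2/7)*(⅚)*(15 - ⅚) + 14749) = 1/((2/7)*(⅚)*(85/6) + 14749) = 1/(425/126 + 14749) = 1/(1858799/126) = 126/1858799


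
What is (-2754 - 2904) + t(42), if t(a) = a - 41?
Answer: -5657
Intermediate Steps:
t(a) = -41 + a
(-2754 - 2904) + t(42) = (-2754 - 2904) + (-41 + 42) = -5658 + 1 = -5657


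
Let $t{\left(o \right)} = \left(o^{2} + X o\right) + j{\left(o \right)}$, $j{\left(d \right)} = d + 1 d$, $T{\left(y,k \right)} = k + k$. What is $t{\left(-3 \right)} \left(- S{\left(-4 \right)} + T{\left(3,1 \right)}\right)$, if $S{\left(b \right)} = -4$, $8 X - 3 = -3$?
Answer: $18$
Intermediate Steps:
$X = 0$ ($X = \frac{3}{8} + \frac{1}{8} \left(-3\right) = \frac{3}{8} - \frac{3}{8} = 0$)
$T{\left(y,k \right)} = 2 k$
$j{\left(d \right)} = 2 d$ ($j{\left(d \right)} = d + d = 2 d$)
$t{\left(o \right)} = o^{2} + 2 o$ ($t{\left(o \right)} = \left(o^{2} + 0 o\right) + 2 o = \left(o^{2} + 0\right) + 2 o = o^{2} + 2 o$)
$t{\left(-3 \right)} \left(- S{\left(-4 \right)} + T{\left(3,1 \right)}\right) = - 3 \left(2 - 3\right) \left(\left(-1\right) \left(-4\right) + 2 \cdot 1\right) = \left(-3\right) \left(-1\right) \left(4 + 2\right) = 3 \cdot 6 = 18$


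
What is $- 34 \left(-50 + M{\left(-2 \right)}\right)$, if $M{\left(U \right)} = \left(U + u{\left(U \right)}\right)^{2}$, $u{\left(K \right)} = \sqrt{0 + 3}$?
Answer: $1462 + 136 \sqrt{3} \approx 1697.6$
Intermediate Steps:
$u{\left(K \right)} = \sqrt{3}$
$M{\left(U \right)} = \left(U + \sqrt{3}\right)^{2}$
$- 34 \left(-50 + M{\left(-2 \right)}\right) = - 34 \left(-50 + \left(-2 + \sqrt{3}\right)^{2}\right) = 1700 - 34 \left(-2 + \sqrt{3}\right)^{2}$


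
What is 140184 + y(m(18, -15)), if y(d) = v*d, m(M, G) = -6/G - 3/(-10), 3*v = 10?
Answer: 420559/3 ≈ 1.4019e+5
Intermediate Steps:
v = 10/3 (v = (⅓)*10 = 10/3 ≈ 3.3333)
m(M, G) = 3/10 - 6/G (m(M, G) = -6/G - 3*(-⅒) = -6/G + 3/10 = 3/10 - 6/G)
y(d) = 10*d/3
140184 + y(m(18, -15)) = 140184 + 10*(3/10 - 6/(-15))/3 = 140184 + 10*(3/10 - 6*(-1/15))/3 = 140184 + 10*(3/10 + ⅖)/3 = 140184 + (10/3)*(7/10) = 140184 + 7/3 = 420559/3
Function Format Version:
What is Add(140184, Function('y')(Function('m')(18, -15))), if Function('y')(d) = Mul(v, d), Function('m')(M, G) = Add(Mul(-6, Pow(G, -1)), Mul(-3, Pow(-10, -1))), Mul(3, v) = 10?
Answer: Rational(420559, 3) ≈ 1.4019e+5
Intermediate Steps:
v = Rational(10, 3) (v = Mul(Rational(1, 3), 10) = Rational(10, 3) ≈ 3.3333)
Function('m')(M, G) = Add(Rational(3, 10), Mul(-6, Pow(G, -1))) (Function('m')(M, G) = Add(Mul(-6, Pow(G, -1)), Mul(-3, Rational(-1, 10))) = Add(Mul(-6, Pow(G, -1)), Rational(3, 10)) = Add(Rational(3, 10), Mul(-6, Pow(G, -1))))
Function('y')(d) = Mul(Rational(10, 3), d)
Add(140184, Function('y')(Function('m')(18, -15))) = Add(140184, Mul(Rational(10, 3), Add(Rational(3, 10), Mul(-6, Pow(-15, -1))))) = Add(140184, Mul(Rational(10, 3), Add(Rational(3, 10), Mul(-6, Rational(-1, 15))))) = Add(140184, Mul(Rational(10, 3), Add(Rational(3, 10), Rational(2, 5)))) = Add(140184, Mul(Rational(10, 3), Rational(7, 10))) = Add(140184, Rational(7, 3)) = Rational(420559, 3)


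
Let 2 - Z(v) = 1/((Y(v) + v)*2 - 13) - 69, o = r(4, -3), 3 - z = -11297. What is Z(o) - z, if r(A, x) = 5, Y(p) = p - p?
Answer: -33686/3 ≈ -11229.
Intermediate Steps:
z = 11300 (z = 3 - 1*(-11297) = 3 + 11297 = 11300)
Y(p) = 0
o = 5
Z(v) = 71 - 1/(-13 + 2*v) (Z(v) = 2 - (1/((0 + v)*2 - 13) - 69) = 2 - (1/(v*2 - 13) - 69) = 2 - (1/(2*v - 13) - 69) = 2 - (1/(-13 + 2*v) - 69) = 2 - (-69 + 1/(-13 + 2*v)) = 2 + (69 - 1/(-13 + 2*v)) = 71 - 1/(-13 + 2*v))
Z(o) - z = 2*(-462 + 71*5)/(-13 + 2*5) - 1*11300 = 2*(-462 + 355)/(-13 + 10) - 11300 = 2*(-107)/(-3) - 11300 = 2*(-⅓)*(-107) - 11300 = 214/3 - 11300 = -33686/3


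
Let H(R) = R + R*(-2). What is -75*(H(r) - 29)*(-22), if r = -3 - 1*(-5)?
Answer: -51150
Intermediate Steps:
r = 2 (r = -3 + 5 = 2)
H(R) = -R (H(R) = R - 2*R = -R)
-75*(H(r) - 29)*(-22) = -75*(-1*2 - 29)*(-22) = -75*(-2 - 29)*(-22) = -(-2325)*(-22) = -75*682 = -51150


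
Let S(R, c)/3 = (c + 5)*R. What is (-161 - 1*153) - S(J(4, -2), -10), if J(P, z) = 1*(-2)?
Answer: -344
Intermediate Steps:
J(P, z) = -2
S(R, c) = 3*R*(5 + c) (S(R, c) = 3*((c + 5)*R) = 3*((5 + c)*R) = 3*(R*(5 + c)) = 3*R*(5 + c))
(-161 - 1*153) - S(J(4, -2), -10) = (-161 - 1*153) - 3*(-2)*(5 - 10) = (-161 - 153) - 3*(-2)*(-5) = -314 - 1*30 = -314 - 30 = -344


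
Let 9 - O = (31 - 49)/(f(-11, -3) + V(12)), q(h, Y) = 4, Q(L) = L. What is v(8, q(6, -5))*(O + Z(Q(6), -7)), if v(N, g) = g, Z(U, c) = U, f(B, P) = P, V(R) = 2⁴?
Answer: 852/13 ≈ 65.538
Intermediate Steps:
V(R) = 16
O = 135/13 (O = 9 - (31 - 49)/(-3 + 16) = 9 - (-18)/13 = 9 - 1*(-18/13) = 9 + 18/13 = 135/13 ≈ 10.385)
v(8, q(6, -5))*(O + Z(Q(6), -7)) = 4*(135/13 + 6) = 4*(213/13) = 852/13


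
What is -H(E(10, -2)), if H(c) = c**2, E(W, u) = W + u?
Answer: -64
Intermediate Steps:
-H(E(10, -2)) = -(10 - 2)**2 = -1*8**2 = -1*64 = -64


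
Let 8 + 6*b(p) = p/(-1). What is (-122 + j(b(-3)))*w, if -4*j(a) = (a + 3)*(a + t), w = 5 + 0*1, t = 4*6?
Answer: -96875/144 ≈ -672.74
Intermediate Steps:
t = 24
w = 5 (w = 5 + 0 = 5)
b(p) = -4/3 - p/6 (b(p) = -4/3 + (p/(-1))/6 = -4/3 + (p*(-1))/6 = -4/3 + (-p)/6 = -4/3 - p/6)
j(a) = -(3 + a)*(24 + a)/4 (j(a) = -(a + 3)*(a + 24)/4 = -(3 + a)*(24 + a)/4)
(-122 + j(b(-3)))*w = (-122 + (-18 - 27*(-4/3 - ⅙*(-3))/4 - (-4/3 - ⅙*(-3))²/4))*5 = (-122 + (-18 - 27*(-4/3 + ½)/4 - (-4/3 + ½)²/4))*5 = (-122 + (-18 - 27/4*(-⅚) - (-⅚)²/4))*5 = (-122 + (-18 + 45/8 - ¼*25/36))*5 = (-122 + (-18 + 45/8 - 25/144))*5 = (-122 - 1807/144)*5 = -19375/144*5 = -96875/144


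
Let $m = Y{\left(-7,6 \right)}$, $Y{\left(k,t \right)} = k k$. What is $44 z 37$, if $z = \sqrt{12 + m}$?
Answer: $1628 \sqrt{61} \approx 12715.0$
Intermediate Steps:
$Y{\left(k,t \right)} = k^{2}$
$m = 49$ ($m = \left(-7\right)^{2} = 49$)
$z = \sqrt{61}$ ($z = \sqrt{12 + 49} = \sqrt{61} \approx 7.8102$)
$44 z 37 = 44 \sqrt{61} \cdot 37 = 1628 \sqrt{61}$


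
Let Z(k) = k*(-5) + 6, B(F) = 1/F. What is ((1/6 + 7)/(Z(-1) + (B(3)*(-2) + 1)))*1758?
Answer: 37797/34 ≈ 1111.7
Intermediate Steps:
Z(k) = 6 - 5*k (Z(k) = -5*k + 6 = 6 - 5*k)
((1/6 + 7)/(Z(-1) + (B(3)*(-2) + 1)))*1758 = ((1/6 + 7)/((6 - 5*(-1)) + (-2/3 + 1)))*1758 = ((1*(⅙) + 7)/((6 + 5) + ((⅓)*(-2) + 1)))*1758 = ((⅙ + 7)/(11 + (-⅔ + 1)))*1758 = (43/(6*(11 + ⅓)))*1758 = (43/(6*(34/3)))*1758 = ((43/6)*(3/34))*1758 = (43/68)*1758 = 37797/34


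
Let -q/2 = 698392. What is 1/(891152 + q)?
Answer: -1/505632 ≈ -1.9777e-6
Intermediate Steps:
q = -1396784 (q = -2*698392 = -1396784)
1/(891152 + q) = 1/(891152 - 1396784) = 1/(-505632) = -1/505632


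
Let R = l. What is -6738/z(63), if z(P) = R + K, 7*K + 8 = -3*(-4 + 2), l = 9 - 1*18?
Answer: 47166/65 ≈ 725.63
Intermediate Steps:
l = -9 (l = 9 - 18 = -9)
K = -2/7 (K = -8/7 + (-3*(-4 + 2))/7 = -8/7 + (-3*(-2))/7 = -8/7 + (⅐)*6 = -8/7 + 6/7 = -2/7 ≈ -0.28571)
R = -9
z(P) = -65/7 (z(P) = -9 - 2/7 = -65/7)
-6738/z(63) = -6738/(-65/7) = -6738*(-7/65) = 47166/65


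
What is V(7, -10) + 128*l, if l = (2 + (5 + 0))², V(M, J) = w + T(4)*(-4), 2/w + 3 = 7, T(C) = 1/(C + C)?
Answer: 6272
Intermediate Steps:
T(C) = 1/(2*C)
w = ½ (w = 2/(-3 + 7) = 2/4 = 2*(¼) = ½ ≈ 0.50000)
V(M, J) = 0 (V(M, J) = ½ + ((½)/4)*(-4) = ½ + ((½)*(¼))*(-4) = ½ + (⅛)*(-4) = ½ - ½ = 0)
l = 49 (l = (2 + 5)² = 7² = 49)
V(7, -10) + 128*l = 0 + 128*49 = 0 + 6272 = 6272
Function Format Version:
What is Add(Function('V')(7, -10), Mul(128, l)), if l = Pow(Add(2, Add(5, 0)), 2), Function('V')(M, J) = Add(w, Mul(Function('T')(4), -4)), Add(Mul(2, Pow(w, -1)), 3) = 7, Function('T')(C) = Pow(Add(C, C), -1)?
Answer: 6272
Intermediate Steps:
Function('T')(C) = Mul(Rational(1, 2), Pow(C, -1)) (Function('T')(C) = Pow(Mul(2, C), -1) = Mul(Rational(1, 2), Pow(C, -1)))
w = Rational(1, 2) (w = Mul(2, Pow(Add(-3, 7), -1)) = Mul(2, Pow(4, -1)) = Mul(2, Rational(1, 4)) = Rational(1, 2) ≈ 0.50000)
Function('V')(M, J) = 0 (Function('V')(M, J) = Add(Rational(1, 2), Mul(Mul(Rational(1, 2), Pow(4, -1)), -4)) = Add(Rational(1, 2), Mul(Mul(Rational(1, 2), Rational(1, 4)), -4)) = Add(Rational(1, 2), Mul(Rational(1, 8), -4)) = Add(Rational(1, 2), Rational(-1, 2)) = 0)
l = 49 (l = Pow(Add(2, 5), 2) = Pow(7, 2) = 49)
Add(Function('V')(7, -10), Mul(128, l)) = Add(0, Mul(128, 49)) = Add(0, 6272) = 6272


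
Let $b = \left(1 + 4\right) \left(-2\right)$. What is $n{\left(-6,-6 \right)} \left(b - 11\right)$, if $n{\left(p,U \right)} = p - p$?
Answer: $0$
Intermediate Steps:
$n{\left(p,U \right)} = 0$
$b = -10$ ($b = 5 \left(-2\right) = -10$)
$n{\left(-6,-6 \right)} \left(b - 11\right) = 0 \left(-10 - 11\right) = 0 \left(-21\right) = 0$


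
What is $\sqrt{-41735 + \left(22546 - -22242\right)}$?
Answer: $\sqrt{3053} \approx 55.254$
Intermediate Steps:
$\sqrt{-41735 + \left(22546 - -22242\right)} = \sqrt{-41735 + \left(22546 + 22242\right)} = \sqrt{-41735 + 44788} = \sqrt{3053}$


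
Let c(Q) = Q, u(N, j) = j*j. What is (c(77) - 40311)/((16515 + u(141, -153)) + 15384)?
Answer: -20117/27654 ≈ -0.72745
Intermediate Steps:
u(N, j) = j²
(c(77) - 40311)/((16515 + u(141, -153)) + 15384) = (77 - 40311)/((16515 + (-153)²) + 15384) = -40234/((16515 + 23409) + 15384) = -40234/(39924 + 15384) = -40234/55308 = -40234*1/55308 = -20117/27654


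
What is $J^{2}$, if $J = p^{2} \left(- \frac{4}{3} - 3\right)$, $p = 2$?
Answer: $\frac{2704}{9} \approx 300.44$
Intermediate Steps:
$J = - \frac{52}{3}$ ($J = 2^{2} \left(- \frac{4}{3} - 3\right) = 4 \left(\left(-4\right) \frac{1}{3} - 3\right) = 4 \left(- \frac{4}{3} - 3\right) = 4 \left(- \frac{13}{3}\right) = - \frac{52}{3} \approx -17.333$)
$J^{2} = \left(- \frac{52}{3}\right)^{2} = \frac{2704}{9}$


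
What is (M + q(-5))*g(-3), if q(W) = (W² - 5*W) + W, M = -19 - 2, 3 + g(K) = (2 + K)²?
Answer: -48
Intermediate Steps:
g(K) = -3 + (2 + K)²
M = -21
q(W) = W² - 4*W
(M + q(-5))*g(-3) = (-21 - 5*(-4 - 5))*(-3 + (2 - 3)²) = (-21 - 5*(-9))*(-3 + (-1)²) = (-21 + 45)*(-3 + 1) = 24*(-2) = -48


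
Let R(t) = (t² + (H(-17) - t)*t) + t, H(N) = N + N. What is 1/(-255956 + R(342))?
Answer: -1/267242 ≈ -3.7419e-6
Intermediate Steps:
H(N) = 2*N
R(t) = t + t² + t*(-34 - t) (R(t) = (t² + (2*(-17) - t)*t) + t = (t² + (-34 - t)*t) + t = (t² + t*(-34 - t)) + t = t + t² + t*(-34 - t))
1/(-255956 + R(342)) = 1/(-255956 - 33*342) = 1/(-255956 - 11286) = 1/(-267242) = -1/267242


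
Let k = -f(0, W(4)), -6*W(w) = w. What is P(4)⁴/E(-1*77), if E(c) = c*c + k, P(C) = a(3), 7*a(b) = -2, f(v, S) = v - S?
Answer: 48/42701785 ≈ 1.1241e-6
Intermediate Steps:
W(w) = -w/6
a(b) = -2/7 (a(b) = (⅐)*(-2) = -2/7)
P(C) = -2/7
k = -⅔ (k = -(0 - (-1)*4/6) = -(0 - 1*(-⅔)) = -(0 + ⅔) = -1*⅔ = -⅔ ≈ -0.66667)
E(c) = -⅔ + c² (E(c) = c*c - ⅔ = c² - ⅔ = -⅔ + c²)
P(4)⁴/E(-1*77) = (-2/7)⁴/(-⅔ + (-1*77)²) = 16/(2401*(-⅔ + (-77)²)) = 16/(2401*(-⅔ + 5929)) = 16/(2401*(17785/3)) = (16/2401)*(3/17785) = 48/42701785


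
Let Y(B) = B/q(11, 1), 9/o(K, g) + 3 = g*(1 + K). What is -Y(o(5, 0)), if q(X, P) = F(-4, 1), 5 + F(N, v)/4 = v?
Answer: -3/16 ≈ -0.18750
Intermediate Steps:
F(N, v) = -20 + 4*v
o(K, g) = 9/(-3 + g*(1 + K))
q(X, P) = -16 (q(X, P) = -20 + 4*1 = -20 + 4 = -16)
Y(B) = -B/16 (Y(B) = B/(-16) = B*(-1/16) = -B/16)
-Y(o(5, 0)) = -(-1)*9/(-3 + 0 + 5*0)/16 = -(-1)*9/(-3 + 0 + 0)/16 = -(-1)*9/(-3)/16 = -(-1)*9*(-⅓)/16 = -(-1)*(-3)/16 = -1*3/16 = -3/16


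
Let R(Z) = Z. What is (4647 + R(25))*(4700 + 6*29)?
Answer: 22771328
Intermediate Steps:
(4647 + R(25))*(4700 + 6*29) = (4647 + 25)*(4700 + 6*29) = 4672*(4700 + 174) = 4672*4874 = 22771328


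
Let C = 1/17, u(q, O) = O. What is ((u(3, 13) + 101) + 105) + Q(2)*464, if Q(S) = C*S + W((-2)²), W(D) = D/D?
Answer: 12539/17 ≈ 737.59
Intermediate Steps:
W(D) = 1
C = 1/17 ≈ 0.058824
Q(S) = 1 + S/17 (Q(S) = S/17 + 1 = 1 + S/17)
((u(3, 13) + 101) + 105) + Q(2)*464 = ((13 + 101) + 105) + (1 + (1/17)*2)*464 = (114 + 105) + (1 + 2/17)*464 = 219 + (19/17)*464 = 219 + 8816/17 = 12539/17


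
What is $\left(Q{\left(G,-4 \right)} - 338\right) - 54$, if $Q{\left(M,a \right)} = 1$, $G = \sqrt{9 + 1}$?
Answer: $-391$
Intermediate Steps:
$G = \sqrt{10} \approx 3.1623$
$\left(Q{\left(G,-4 \right)} - 338\right) - 54 = \left(1 - 338\right) - 54 = -337 - 54 = -391$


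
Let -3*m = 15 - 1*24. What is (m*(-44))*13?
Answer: -1716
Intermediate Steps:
m = 3 (m = -(15 - 1*24)/3 = -(15 - 24)/3 = -1/3*(-9) = 3)
(m*(-44))*13 = (3*(-44))*13 = -132*13 = -1716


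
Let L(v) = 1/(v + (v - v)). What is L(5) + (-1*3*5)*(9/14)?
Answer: -661/70 ≈ -9.4429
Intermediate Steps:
L(v) = 1/v (L(v) = 1/(v + 0) = 1/v)
L(5) + (-1*3*5)*(9/14) = 1/5 + (-1*3*5)*(9/14) = ⅕ + (-3*5)*(9*(1/14)) = ⅕ - 15*9/14 = ⅕ - 135/14 = -661/70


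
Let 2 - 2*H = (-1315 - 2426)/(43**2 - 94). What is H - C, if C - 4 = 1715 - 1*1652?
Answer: -75973/1170 ≈ -64.934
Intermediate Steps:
C = 67 (C = 4 + (1715 - 1*1652) = 4 + (1715 - 1652) = 4 + 63 = 67)
H = 2417/1170 (H = 1 - (-1315 - 2426)/(2*(43**2 - 94)) = 1 - (-3741)/(2*(1849 - 94)) = 1 - (-3741)/(2*1755) = 1 - 1/2*(-1247/585) = 1 + 1247/1170 = 2417/1170 ≈ 2.0658)
H - C = 2417/1170 - 1*67 = 2417/1170 - 67 = -75973/1170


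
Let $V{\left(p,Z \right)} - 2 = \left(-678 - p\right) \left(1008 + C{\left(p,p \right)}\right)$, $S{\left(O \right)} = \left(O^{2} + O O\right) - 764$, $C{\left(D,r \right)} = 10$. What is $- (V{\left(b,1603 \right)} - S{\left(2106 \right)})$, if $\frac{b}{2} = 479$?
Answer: $10535154$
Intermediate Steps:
$S{\left(O \right)} = -764 + 2 O^{2}$ ($S{\left(O \right)} = \left(O^{2} + O^{2}\right) - 764 = 2 O^{2} - 764 = -764 + 2 O^{2}$)
$b = 958$ ($b = 2 \cdot 479 = 958$)
$V{\left(p,Z \right)} = -690202 - 1018 p$ ($V{\left(p,Z \right)} = 2 + \left(-678 - p\right) \left(1008 + 10\right) = 2 + \left(-678 - p\right) 1018 = 2 - \left(690204 + 1018 p\right) = -690202 - 1018 p$)
$- (V{\left(b,1603 \right)} - S{\left(2106 \right)}) = - (\left(-690202 - 975244\right) - \left(-764 + 2 \cdot 2106^{2}\right)) = - (\left(-690202 - 975244\right) - \left(-764 + 2 \cdot 4435236\right)) = - (-1665446 - \left(-764 + 8870472\right)) = - (-1665446 - 8869708) = \left(-1\right) \left(-10535154\right) = 10535154$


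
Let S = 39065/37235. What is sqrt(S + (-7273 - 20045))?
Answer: I*sqrt(1514938242851)/7447 ≈ 165.28*I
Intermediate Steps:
S = 7813/7447 (S = 39065*(1/37235) = 7813/7447 ≈ 1.0491)
sqrt(S + (-7273 - 20045)) = sqrt(7813/7447 + (-7273 - 20045)) = sqrt(7813/7447 - 27318) = sqrt(-203429333/7447) = I*sqrt(1514938242851)/7447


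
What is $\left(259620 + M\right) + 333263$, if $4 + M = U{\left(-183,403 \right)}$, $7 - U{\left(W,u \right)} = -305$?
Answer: $593191$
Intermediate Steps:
$U{\left(W,u \right)} = 312$ ($U{\left(W,u \right)} = 7 - -305 = 7 + 305 = 312$)
$M = 308$ ($M = -4 + 312 = 308$)
$\left(259620 + M\right) + 333263 = \left(259620 + 308\right) + 333263 = 259928 + 333263 = 593191$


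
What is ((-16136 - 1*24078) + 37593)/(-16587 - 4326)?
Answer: 2621/20913 ≈ 0.12533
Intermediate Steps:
((-16136 - 1*24078) + 37593)/(-16587 - 4326) = ((-16136 - 24078) + 37593)/(-20913) = (-40214 + 37593)*(-1/20913) = -2621*(-1/20913) = 2621/20913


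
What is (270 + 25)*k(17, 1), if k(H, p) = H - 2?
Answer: 4425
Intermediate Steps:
k(H, p) = -2 + H
(270 + 25)*k(17, 1) = (270 + 25)*(-2 + 17) = 295*15 = 4425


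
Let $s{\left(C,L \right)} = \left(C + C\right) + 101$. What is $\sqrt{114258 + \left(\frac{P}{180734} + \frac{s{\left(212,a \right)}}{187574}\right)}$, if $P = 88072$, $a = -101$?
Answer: $\frac{\sqrt{32828685237392117299214774}}{16950499658} \approx 338.02$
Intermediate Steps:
$s{\left(C,L \right)} = 101 + 2 C$ ($s{\left(C,L \right)} = 2 C + 101 = 101 + 2 C$)
$\sqrt{114258 + \left(\frac{P}{180734} + \frac{s{\left(212,a \right)}}{187574}\right)} = \sqrt{114258 + \left(\frac{88072}{180734} + \frac{101 + 2 \cdot 212}{187574}\right)} = \sqrt{114258 + \left(88072 \cdot \frac{1}{180734} + \left(101 + 424\right) \frac{1}{187574}\right)} = \sqrt{114258 + \left(\frac{44036}{90367} + 525 \cdot \frac{1}{187574}\right)} = \sqrt{114258 + \left(\frac{44036}{90367} + \frac{525}{187574}\right)} = \sqrt{114258 + \frac{8307451339}{16950499658}} = \sqrt{\frac{1936738497375103}{16950499658}} = \frac{\sqrt{32828685237392117299214774}}{16950499658}$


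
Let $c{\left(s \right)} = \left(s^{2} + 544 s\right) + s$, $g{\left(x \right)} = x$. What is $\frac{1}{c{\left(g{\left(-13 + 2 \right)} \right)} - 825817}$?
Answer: $- \frac{1}{831691} \approx -1.2024 \cdot 10^{-6}$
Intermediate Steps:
$c{\left(s \right)} = s^{2} + 545 s$
$\frac{1}{c{\left(g{\left(-13 + 2 \right)} \right)} - 825817} = \frac{1}{\left(-13 + 2\right) \left(545 + \left(-13 + 2\right)\right) - 825817} = \frac{1}{- 11 \left(545 - 11\right) - 825817} = \frac{1}{\left(-11\right) 534 - 825817} = \frac{1}{-5874 - 825817} = \frac{1}{-831691} = - \frac{1}{831691}$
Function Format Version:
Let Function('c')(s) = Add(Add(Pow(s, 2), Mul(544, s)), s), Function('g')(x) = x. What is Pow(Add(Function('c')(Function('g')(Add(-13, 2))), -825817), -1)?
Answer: Rational(-1, 831691) ≈ -1.2024e-6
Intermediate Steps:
Function('c')(s) = Add(Pow(s, 2), Mul(545, s))
Pow(Add(Function('c')(Function('g')(Add(-13, 2))), -825817), -1) = Pow(Add(Mul(Add(-13, 2), Add(545, Add(-13, 2))), -825817), -1) = Pow(Add(Mul(-11, Add(545, -11)), -825817), -1) = Pow(Add(Mul(-11, 534), -825817), -1) = Pow(Add(-5874, -825817), -1) = Pow(-831691, -1) = Rational(-1, 831691)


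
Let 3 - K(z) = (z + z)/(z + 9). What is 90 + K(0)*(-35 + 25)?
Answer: 60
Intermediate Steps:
K(z) = 3 - 2*z/(9 + z) (K(z) = 3 - (z + z)/(z + 9) = 3 - 2*z/(9 + z))
90 + K(0)*(-35 + 25) = 90 + ((27 + 0)/(9 + 0))*(-35 + 25) = 90 + (27/9)*(-10) = 90 + ((⅑)*27)*(-10) = 90 + 3*(-10) = 90 - 30 = 60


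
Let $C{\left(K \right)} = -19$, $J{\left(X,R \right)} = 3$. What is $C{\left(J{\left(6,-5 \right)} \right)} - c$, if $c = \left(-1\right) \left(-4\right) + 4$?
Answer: $-27$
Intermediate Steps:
$c = 8$ ($c = 4 + 4 = 8$)
$C{\left(J{\left(6,-5 \right)} \right)} - c = -19 - 8 = -27$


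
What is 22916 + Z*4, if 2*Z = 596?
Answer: 24108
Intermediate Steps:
Z = 298 (Z = (½)*596 = 298)
22916 + Z*4 = 22916 + 298*4 = 22916 + 1192 = 24108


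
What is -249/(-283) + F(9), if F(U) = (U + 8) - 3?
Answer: 4211/283 ≈ 14.880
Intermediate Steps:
F(U) = 5 + U (F(U) = (8 + U) - 3 = 5 + U)
-249/(-283) + F(9) = -249/(-283) + (5 + 9) = -1/283*(-249) + 14 = 249/283 + 14 = 4211/283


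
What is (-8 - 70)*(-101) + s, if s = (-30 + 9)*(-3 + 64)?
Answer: 6597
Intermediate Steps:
s = -1281 (s = -21*61 = -1281)
(-8 - 70)*(-101) + s = (-8 - 70)*(-101) - 1281 = -78*(-101) - 1281 = 7878 - 1281 = 6597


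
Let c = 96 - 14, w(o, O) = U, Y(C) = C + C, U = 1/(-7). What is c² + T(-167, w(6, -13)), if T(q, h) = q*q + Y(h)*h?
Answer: 1696039/49 ≈ 34613.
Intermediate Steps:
U = -⅐ ≈ -0.14286
Y(C) = 2*C
w(o, O) = -⅐
T(q, h) = q² + 2*h² (T(q, h) = q*q + (2*h)*h = q² + 2*h²)
c = 82
c² + T(-167, w(6, -13)) = 82² + ((-167)² + 2*(-⅐)²) = 6724 + (27889 + 2*(1/49)) = 6724 + (27889 + 2/49) = 6724 + 1366563/49 = 1696039/49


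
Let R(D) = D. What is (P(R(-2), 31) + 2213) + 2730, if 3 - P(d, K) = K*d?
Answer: 5008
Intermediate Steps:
P(d, K) = 3 - K*d
(P(R(-2), 31) + 2213) + 2730 = ((3 - 1*31*(-2)) + 2213) + 2730 = ((3 + 62) + 2213) + 2730 = (65 + 2213) + 2730 = 2278 + 2730 = 5008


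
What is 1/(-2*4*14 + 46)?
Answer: -1/66 ≈ -0.015152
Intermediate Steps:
1/(-2*4*14 + 46) = 1/(-8*14 + 46) = 1/(-112 + 46) = 1/(-66) = -1/66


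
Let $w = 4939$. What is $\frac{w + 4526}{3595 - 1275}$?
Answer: $\frac{1893}{464} \approx 4.0797$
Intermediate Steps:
$\frac{w + 4526}{3595 - 1275} = \frac{4939 + 4526}{3595 - 1275} = \frac{9465}{2320} = 9465 \cdot \frac{1}{2320} = \frac{1893}{464}$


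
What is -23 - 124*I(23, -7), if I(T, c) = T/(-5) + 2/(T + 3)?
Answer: 34961/65 ≈ 537.86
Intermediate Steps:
I(T, c) = 2/(3 + T) - T/5 (I(T, c) = T*(-⅕) + 2/(3 + T) = -T/5 + 2/(3 + T) = 2/(3 + T) - T/5)
-23 - 124*I(23, -7) = -23 - 124*(10 - 1*23² - 3*23)/(5*(3 + 23)) = -23 - 124*(10 - 1*529 - 69)/(5*26) = -23 - 124*(10 - 529 - 69)/(5*26) = -23 - 124*(-588)/(5*26) = -23 - 124*(-294/65) = -23 + 36456/65 = 34961/65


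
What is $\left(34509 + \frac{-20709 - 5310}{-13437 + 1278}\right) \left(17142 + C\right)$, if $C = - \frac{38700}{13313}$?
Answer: $\frac{1519778800644900}{2569409} \approx 5.9149 \cdot 10^{8}$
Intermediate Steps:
$C = - \frac{38700}{13313}$ ($C = \left(-38700\right) \frac{1}{13313} = - \frac{38700}{13313} \approx -2.9069$)
$\left(34509 + \frac{-20709 - 5310}{-13437 + 1278}\right) \left(17142 + C\right) = \left(34509 + \frac{-20709 - 5310}{-13437 + 1278}\right) \left(17142 - \frac{38700}{13313}\right) = \left(34509 - \frac{26019}{-12159}\right) \frac{228172746}{13313} = \left(34509 - - \frac{413}{193}\right) \frac{228172746}{13313} = \left(34509 + \frac{413}{193}\right) \frac{228172746}{13313} = \frac{6660650}{193} \cdot \frac{228172746}{13313} = \frac{1519778800644900}{2569409}$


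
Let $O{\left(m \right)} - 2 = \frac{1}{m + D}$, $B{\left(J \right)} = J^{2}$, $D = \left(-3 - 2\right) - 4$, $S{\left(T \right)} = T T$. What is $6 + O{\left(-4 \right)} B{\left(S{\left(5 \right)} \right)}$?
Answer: $\frac{15703}{13} \approx 1207.9$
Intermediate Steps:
$S{\left(T \right)} = T^{2}$
$D = -9$ ($D = -5 - 4 = -9$)
$O{\left(m \right)} = 2 + \frac{1}{-9 + m}$ ($O{\left(m \right)} = 2 + \frac{1}{m - 9} = 2 + \frac{1}{-9 + m}$)
$6 + O{\left(-4 \right)} B{\left(S{\left(5 \right)} \right)} = 6 + \frac{-17 + 2 \left(-4\right)}{-9 - 4} \left(5^{2}\right)^{2} = 6 + \frac{-17 - 8}{-13} \cdot 25^{2} = 6 + \left(- \frac{1}{13}\right) \left(-25\right) 625 = 6 + \frac{25}{13} \cdot 625 = 6 + \frac{15625}{13} = \frac{15703}{13}$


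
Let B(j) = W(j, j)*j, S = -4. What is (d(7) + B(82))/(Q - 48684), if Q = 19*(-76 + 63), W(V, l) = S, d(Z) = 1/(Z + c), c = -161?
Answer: 50513/7535374 ≈ 0.0067035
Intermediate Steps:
d(Z) = 1/(-161 + Z) (d(Z) = 1/(Z - 161) = 1/(-161 + Z))
W(V, l) = -4
B(j) = -4*j
Q = -247 (Q = 19*(-13) = -247)
(d(7) + B(82))/(Q - 48684) = (1/(-161 + 7) - 4*82)/(-247 - 48684) = (1/(-154) - 328)/(-48931) = (-1/154 - 328)*(-1/48931) = -50513/154*(-1/48931) = 50513/7535374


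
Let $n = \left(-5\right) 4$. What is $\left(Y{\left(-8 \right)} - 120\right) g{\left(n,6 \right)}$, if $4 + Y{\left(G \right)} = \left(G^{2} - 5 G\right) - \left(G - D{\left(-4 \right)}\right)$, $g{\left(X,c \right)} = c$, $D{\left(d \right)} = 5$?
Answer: $-42$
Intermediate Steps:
$n = -20$
$Y{\left(G \right)} = 1 + G^{2} - 6 G$ ($Y{\left(G \right)} = -4 - \left(-5 - G^{2} + 6 G\right) = -4 + \left(5 + G^{2} - 6 G\right) = 1 + G^{2} - 6 G$)
$\left(Y{\left(-8 \right)} - 120\right) g{\left(n,6 \right)} = \left(\left(1 + \left(-8\right)^{2} - -48\right) - 120\right) 6 = \left(\left(1 + 64 + 48\right) - 120\right) 6 = \left(113 - 120\right) 6 = \left(-7\right) 6 = -42$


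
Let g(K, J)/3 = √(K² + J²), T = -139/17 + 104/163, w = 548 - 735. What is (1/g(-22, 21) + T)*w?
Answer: 229779/163 - 187*√37/555 ≈ 1407.6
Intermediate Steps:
w = -187
T = -20889/2771 (T = -139*1/17 + 104*(1/163) = -139/17 + 104/163 = -20889/2771 ≈ -7.5384)
g(K, J) = 3*√(J² + K²) (g(K, J) = 3*√(K² + J²) = 3*√(J² + K²))
(1/g(-22, 21) + T)*w = (1/(3*√(21² + (-22)²)) - 20889/2771)*(-187) = (1/(3*√(441 + 484)) - 20889/2771)*(-187) = (1/(3*√925) - 20889/2771)*(-187) = (1/(3*(5*√37)) - 20889/2771)*(-187) = (1/(15*√37) - 20889/2771)*(-187) = (√37/555 - 20889/2771)*(-187) = (-20889/2771 + √37/555)*(-187) = 229779/163 - 187*√37/555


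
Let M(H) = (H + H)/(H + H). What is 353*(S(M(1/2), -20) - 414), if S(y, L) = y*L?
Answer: -153202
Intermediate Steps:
M(H) = 1 (M(H) = (2*H)/((2*H)) = (2*H)*(1/(2*H)) = 1)
S(y, L) = L*y
353*(S(M(1/2), -20) - 414) = 353*(-20*1 - 414) = 353*(-20 - 414) = 353*(-434) = -153202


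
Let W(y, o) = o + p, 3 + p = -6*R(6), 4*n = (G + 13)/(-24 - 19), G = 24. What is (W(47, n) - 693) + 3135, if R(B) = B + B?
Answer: 407087/172 ≈ 2366.8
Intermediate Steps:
R(B) = 2*B
n = -37/172 (n = ((24 + 13)/(-24 - 19))/4 = (37/(-43))/4 = (37*(-1/43))/4 = (¼)*(-37/43) = -37/172 ≈ -0.21512)
p = -75 (p = -3 - 12*6 = -3 - 6*12 = -3 - 72 = -75)
W(y, o) = -75 + o (W(y, o) = o - 75 = -75 + o)
(W(47, n) - 693) + 3135 = ((-75 - 37/172) - 693) + 3135 = (-12937/172 - 693) + 3135 = -132133/172 + 3135 = 407087/172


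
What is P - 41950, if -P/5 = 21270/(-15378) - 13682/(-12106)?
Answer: -650785924040/15513839 ≈ -41949.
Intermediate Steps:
P = 19622010/15513839 (P = -5*(21270/(-15378) - 13682/(-12106)) = -5*(21270*(-1/15378) - 13682*(-1/12106)) = -5*(-3545/2563 + 6841/6053) = -5*(-3924402/15513839) = 19622010/15513839 ≈ 1.2648)
P - 41950 = 19622010/15513839 - 41950 = -650785924040/15513839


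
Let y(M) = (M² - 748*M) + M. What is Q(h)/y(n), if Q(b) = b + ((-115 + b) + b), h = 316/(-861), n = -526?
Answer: -33321/192174626 ≈ -0.00017339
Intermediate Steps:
y(M) = M² - 747*M
h = -316/861 (h = 316*(-1/861) = -316/861 ≈ -0.36701)
Q(b) = -115 + 3*b (Q(b) = b + (-115 + 2*b) = -115 + 3*b)
Q(h)/y(n) = (-115 + 3*(-316/861))/((-526*(-747 - 526))) = (-115 - 316/287)/((-526*(-1273))) = -33321/287/669598 = -33321/287*1/669598 = -33321/192174626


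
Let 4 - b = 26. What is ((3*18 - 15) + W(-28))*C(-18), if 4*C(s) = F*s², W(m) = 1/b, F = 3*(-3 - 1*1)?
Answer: -416502/11 ≈ -37864.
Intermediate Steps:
b = -22 (b = 4 - 1*26 = 4 - 26 = -22)
F = -12 (F = 3*(-3 - 1) = 3*(-4) = -12)
W(m) = -1/22 (W(m) = 1/(-22) = -1/22)
C(s) = -3*s² (C(s) = (-12*s²)/4 = -3*s²)
((3*18 - 15) + W(-28))*C(-18) = ((3*18 - 15) - 1/22)*(-3*(-18)²) = ((54 - 15) - 1/22)*(-3*324) = (39 - 1/22)*(-972) = (857/22)*(-972) = -416502/11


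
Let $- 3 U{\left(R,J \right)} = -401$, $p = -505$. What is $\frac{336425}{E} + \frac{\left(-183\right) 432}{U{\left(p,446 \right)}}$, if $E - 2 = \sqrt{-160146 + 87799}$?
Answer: $- \frac{16889529118}{29012751} - \frac{336425 i \sqrt{72347}}{72351} \approx -582.14 - 1250.7 i$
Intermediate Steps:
$U{\left(R,J \right)} = \frac{401}{3}$ ($U{\left(R,J \right)} = \left(- \frac{1}{3}\right) \left(-401\right) = \frac{401}{3}$)
$E = 2 + i \sqrt{72347}$ ($E = 2 + \sqrt{-160146 + 87799} = 2 + \sqrt{-72347} = 2 + i \sqrt{72347} \approx 2.0 + 268.97 i$)
$\frac{336425}{E} + \frac{\left(-183\right) 432}{U{\left(p,446 \right)}} = \frac{336425}{2 + i \sqrt{72347}} + \frac{\left(-183\right) 432}{\frac{401}{3}} = \frac{336425}{2 + i \sqrt{72347}} - \frac{237168}{401} = - \frac{237168}{401} + \frac{336425}{2 + i \sqrt{72347}}$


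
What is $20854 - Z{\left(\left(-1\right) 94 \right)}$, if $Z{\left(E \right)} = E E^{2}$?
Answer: $851438$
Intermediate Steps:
$Z{\left(E \right)} = E^{3}$
$20854 - Z{\left(\left(-1\right) 94 \right)} = 20854 - \left(\left(-1\right) 94\right)^{3} = 20854 - \left(-94\right)^{3} = 20854 - -830584 = 20854 + 830584 = 851438$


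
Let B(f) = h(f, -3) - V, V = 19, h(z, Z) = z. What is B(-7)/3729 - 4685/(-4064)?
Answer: 17364701/15154656 ≈ 1.1458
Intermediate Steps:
B(f) = -19 + f (B(f) = f - 1*19 = f - 19 = -19 + f)
B(-7)/3729 - 4685/(-4064) = (-19 - 7)/3729 - 4685/(-4064) = -26*1/3729 - 4685*(-1/4064) = -26/3729 + 4685/4064 = 17364701/15154656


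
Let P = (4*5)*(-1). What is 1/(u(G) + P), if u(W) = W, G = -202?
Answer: -1/222 ≈ -0.0045045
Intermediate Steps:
P = -20 (P = 20*(-1) = -20)
1/(u(G) + P) = 1/(-202 - 20) = 1/(-222) = -1/222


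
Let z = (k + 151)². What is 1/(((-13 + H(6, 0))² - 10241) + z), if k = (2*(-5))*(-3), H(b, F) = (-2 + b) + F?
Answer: 1/22601 ≈ 4.4246e-5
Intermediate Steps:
H(b, F) = -2 + F + b
k = 30 (k = -10*(-3) = 30)
z = 32761 (z = (30 + 151)² = 181² = 32761)
1/(((-13 + H(6, 0))² - 10241) + z) = 1/(((-13 + (-2 + 0 + 6))² - 10241) + 32761) = 1/(((-13 + 4)² - 10241) + 32761) = 1/(((-9)² - 10241) + 32761) = 1/((81 - 10241) + 32761) = 1/(-10160 + 32761) = 1/22601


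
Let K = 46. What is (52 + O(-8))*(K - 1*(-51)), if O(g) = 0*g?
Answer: 5044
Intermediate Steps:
O(g) = 0
(52 + O(-8))*(K - 1*(-51)) = (52 + 0)*(46 - 1*(-51)) = 52*(46 + 51) = 52*97 = 5044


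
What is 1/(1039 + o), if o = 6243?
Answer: 1/7282 ≈ 0.00013732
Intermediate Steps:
1/(1039 + o) = 1/(1039 + 6243) = 1/7282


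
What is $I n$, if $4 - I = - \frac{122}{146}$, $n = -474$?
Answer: $- \frac{167322}{73} \approx -2292.1$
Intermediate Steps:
$I = \frac{353}{73}$ ($I = 4 - - \frac{122}{146} = 4 - \left(-122\right) \frac{1}{146} = 4 - - \frac{61}{73} = 4 + \frac{61}{73} = \frac{353}{73} \approx 4.8356$)
$I n = \frac{353}{73} \left(-474\right) = - \frac{167322}{73}$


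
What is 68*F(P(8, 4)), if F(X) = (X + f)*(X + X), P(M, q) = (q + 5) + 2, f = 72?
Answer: 124168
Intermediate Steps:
P(M, q) = 7 + q (P(M, q) = (5 + q) + 2 = 7 + q)
F(X) = 2*X*(72 + X) (F(X) = (X + 72)*(X + X) = (72 + X)*(2*X) = 2*X*(72 + X))
68*F(P(8, 4)) = 68*(2*(7 + 4)*(72 + (7 + 4))) = 68*(2*11*(72 + 11)) = 68*(2*11*83) = 68*1826 = 124168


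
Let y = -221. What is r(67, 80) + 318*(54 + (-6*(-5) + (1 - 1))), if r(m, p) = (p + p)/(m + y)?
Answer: 2056744/77 ≈ 26711.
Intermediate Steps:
r(m, p) = 2*p/(-221 + m) (r(m, p) = (p + p)/(m - 221) = (2*p)/(-221 + m) = 2*p/(-221 + m))
r(67, 80) + 318*(54 + (-6*(-5) + (1 - 1))) = 2*80/(-221 + 67) + 318*(54 + (-6*(-5) + (1 - 1))) = 2*80/(-154) + 318*(54 + (30 + 0)) = 2*80*(-1/154) + 318*(54 + 30) = -80/77 + 318*84 = -80/77 + 26712 = 2056744/77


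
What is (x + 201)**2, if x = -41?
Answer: 25600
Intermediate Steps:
(x + 201)**2 = (-41 + 201)**2 = 160**2 = 25600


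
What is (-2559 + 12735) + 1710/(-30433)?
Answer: 309684498/30433 ≈ 10176.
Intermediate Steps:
(-2559 + 12735) + 1710/(-30433) = 10176 + 1710*(-1/30433) = 10176 - 1710/30433 = 309684498/30433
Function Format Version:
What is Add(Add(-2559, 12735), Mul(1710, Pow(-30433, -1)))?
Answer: Rational(309684498, 30433) ≈ 10176.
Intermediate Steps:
Add(Add(-2559, 12735), Mul(1710, Pow(-30433, -1))) = Add(10176, Mul(1710, Rational(-1, 30433))) = Add(10176, Rational(-1710, 30433)) = Rational(309684498, 30433)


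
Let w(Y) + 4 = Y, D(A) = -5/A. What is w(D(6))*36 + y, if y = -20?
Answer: -194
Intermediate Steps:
w(Y) = -4 + Y
w(D(6))*36 + y = (-4 - 5/6)*36 - 20 = (-4 - 5*⅙)*36 - 20 = (-4 - ⅚)*36 - 20 = -29/6*36 - 20 = -174 - 20 = -194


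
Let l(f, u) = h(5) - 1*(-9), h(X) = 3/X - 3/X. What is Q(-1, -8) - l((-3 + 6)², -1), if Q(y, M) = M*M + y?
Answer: 54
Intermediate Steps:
h(X) = 0
Q(y, M) = y + M² (Q(y, M) = M² + y = y + M²)
l(f, u) = 9 (l(f, u) = 0 - 1*(-9) = 0 + 9 = 9)
Q(-1, -8) - l((-3 + 6)², -1) = (-1 + (-8)²) - 1*9 = (-1 + 64) - 9 = 63 - 9 = 54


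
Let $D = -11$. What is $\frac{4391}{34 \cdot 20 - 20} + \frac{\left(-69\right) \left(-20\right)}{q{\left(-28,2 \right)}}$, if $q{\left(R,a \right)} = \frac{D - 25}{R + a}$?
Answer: $\frac{662191}{660} \approx 1003.3$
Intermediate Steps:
$q{\left(R,a \right)} = - \frac{36}{R + a}$ ($q{\left(R,a \right)} = \frac{-11 - 25}{R + a} = - \frac{36}{R + a}$)
$\frac{4391}{34 \cdot 20 - 20} + \frac{\left(-69\right) \left(-20\right)}{q{\left(-28,2 \right)}} = \frac{4391}{34 \cdot 20 - 20} + \frac{\left(-69\right) \left(-20\right)}{\left(-36\right) \frac{1}{-28 + 2}} = \frac{4391}{680 - 20} + \frac{1380}{\left(-36\right) \frac{1}{-26}} = \frac{4391}{660} + \frac{1380}{\left(-36\right) \left(- \frac{1}{26}\right)} = 4391 \cdot \frac{1}{660} + \frac{1380}{\frac{18}{13}} = \frac{4391}{660} + 1380 \cdot \frac{13}{18} = \frac{4391}{660} + \frac{2990}{3} = \frac{662191}{660}$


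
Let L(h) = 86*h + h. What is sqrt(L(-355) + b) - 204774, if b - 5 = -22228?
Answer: -204774 + 2*I*sqrt(13277) ≈ -2.0477e+5 + 230.45*I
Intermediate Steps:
b = -22223 (b = 5 - 22228 = -22223)
L(h) = 87*h
sqrt(L(-355) + b) - 204774 = sqrt(87*(-355) - 22223) - 204774 = sqrt(-30885 - 22223) - 204774 = sqrt(-53108) - 204774 = 2*I*sqrt(13277) - 204774 = -204774 + 2*I*sqrt(13277)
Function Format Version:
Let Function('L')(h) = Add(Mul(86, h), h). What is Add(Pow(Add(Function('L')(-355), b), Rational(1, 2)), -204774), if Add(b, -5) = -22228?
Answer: Add(-204774, Mul(2, I, Pow(13277, Rational(1, 2)))) ≈ Add(-2.0477e+5, Mul(230.45, I))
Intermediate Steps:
b = -22223 (b = Add(5, -22228) = -22223)
Function('L')(h) = Mul(87, h)
Add(Pow(Add(Function('L')(-355), b), Rational(1, 2)), -204774) = Add(Pow(Add(Mul(87, -355), -22223), Rational(1, 2)), -204774) = Add(Pow(Add(-30885, -22223), Rational(1, 2)), -204774) = Add(Pow(-53108, Rational(1, 2)), -204774) = Add(Mul(2, I, Pow(13277, Rational(1, 2))), -204774) = Add(-204774, Mul(2, I, Pow(13277, Rational(1, 2))))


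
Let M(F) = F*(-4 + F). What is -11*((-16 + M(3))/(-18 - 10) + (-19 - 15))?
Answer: 10263/28 ≈ 366.54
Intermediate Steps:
-11*((-16 + M(3))/(-18 - 10) + (-19 - 15)) = -11*((-16 + 3*(-4 + 3))/(-18 - 10) + (-19 - 15)) = -11*((-16 + 3*(-1))/(-28) - 34) = -11*((-16 - 3)*(-1/28) - 34) = -11*(-19*(-1/28) - 34) = -11*(19/28 - 34) = -11*(-933/28) = 10263/28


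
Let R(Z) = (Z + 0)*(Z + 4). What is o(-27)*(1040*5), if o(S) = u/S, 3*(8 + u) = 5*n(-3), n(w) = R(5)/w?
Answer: 57200/9 ≈ 6355.6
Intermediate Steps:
R(Z) = Z*(4 + Z)
n(w) = 45/w (n(w) = (5*(4 + 5))/w = (5*9)/w = 45/w)
u = -33 (u = -8 + (5*(45/(-3)))/3 = -8 + (5*(45*(-⅓)))/3 = -8 + (5*(-15))/3 = -8 + (⅓)*(-75) = -8 - 25 = -33)
o(S) = -33/S
o(-27)*(1040*5) = (-33/(-27))*(1040*5) = -33*(-1/27)*5200 = (11/9)*5200 = 57200/9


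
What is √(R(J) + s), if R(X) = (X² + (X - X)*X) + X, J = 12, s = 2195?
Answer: √2351 ≈ 48.487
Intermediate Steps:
R(X) = X + X² (R(X) = (X² + 0*X) + X = (X² + 0) + X = X² + X = X + X²)
√(R(J) + s) = √(12*(1 + 12) + 2195) = √(12*13 + 2195) = √(156 + 2195) = √2351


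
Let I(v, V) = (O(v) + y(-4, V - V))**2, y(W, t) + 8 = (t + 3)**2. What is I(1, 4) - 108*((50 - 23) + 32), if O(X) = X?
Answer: -6368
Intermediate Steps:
y(W, t) = -8 + (3 + t)**2 (y(W, t) = -8 + (t + 3)**2 = -8 + (3 + t)**2)
I(v, V) = (1 + v)**2 (I(v, V) = (v + (-8 + (3 + (V - V))**2))**2 = (v + (-8 + (3 + 0)**2))**2 = (v + (-8 + 3**2))**2 = (v + (-8 + 9))**2 = (v + 1)**2 = (1 + v)**2)
I(1, 4) - 108*((50 - 23) + 32) = (1 + 1)**2 - 108*((50 - 23) + 32) = 2**2 - 108*(27 + 32) = 4 - 108*59 = 4 - 6372 = -6368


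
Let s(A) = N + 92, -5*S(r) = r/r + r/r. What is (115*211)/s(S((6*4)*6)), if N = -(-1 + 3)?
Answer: 4853/18 ≈ 269.61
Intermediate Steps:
S(r) = -⅖ (S(r) = -(r/r + r/r)/5 = -(1 + 1)/5 = -⅕*2 = -⅖)
N = -2 (N = -1*2 = -2)
s(A) = 90 (s(A) = -2 + 92 = 90)
(115*211)/s(S((6*4)*6)) = (115*211)/90 = 24265*(1/90) = 4853/18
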